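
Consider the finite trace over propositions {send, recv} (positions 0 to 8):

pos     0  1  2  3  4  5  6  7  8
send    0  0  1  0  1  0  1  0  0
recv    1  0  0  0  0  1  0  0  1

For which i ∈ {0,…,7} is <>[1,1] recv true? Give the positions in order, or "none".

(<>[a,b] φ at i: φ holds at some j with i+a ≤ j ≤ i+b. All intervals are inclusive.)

4, 7

Evaluate at each i in [0,7]:
  i=0: ✗ (none in [1,1])
  i=1: ✗ (none in [2,2])
  i=2: ✗ (none in [3,3])
  i=3: ✗ (none in [4,4])
  i=4: ✓ (witness j=5)
  i=5: ✗ (none in [6,6])
  i=6: ✗ (none in [7,7])
  i=7: ✓ (witness j=8)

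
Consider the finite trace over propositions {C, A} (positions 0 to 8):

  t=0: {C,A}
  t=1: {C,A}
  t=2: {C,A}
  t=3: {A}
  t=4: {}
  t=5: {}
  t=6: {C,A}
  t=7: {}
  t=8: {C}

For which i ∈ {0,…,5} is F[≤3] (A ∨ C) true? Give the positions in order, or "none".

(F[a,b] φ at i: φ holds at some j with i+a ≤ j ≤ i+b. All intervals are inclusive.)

Evaluate at each i in [0,5]:
  i=0: ✓ (witness j=0)
  i=1: ✓ (witness j=1)
  i=2: ✓ (witness j=2)
  i=3: ✓ (witness j=3)
  i=4: ✓ (witness j=6)
  i=5: ✓ (witness j=6)

0, 1, 2, 3, 4, 5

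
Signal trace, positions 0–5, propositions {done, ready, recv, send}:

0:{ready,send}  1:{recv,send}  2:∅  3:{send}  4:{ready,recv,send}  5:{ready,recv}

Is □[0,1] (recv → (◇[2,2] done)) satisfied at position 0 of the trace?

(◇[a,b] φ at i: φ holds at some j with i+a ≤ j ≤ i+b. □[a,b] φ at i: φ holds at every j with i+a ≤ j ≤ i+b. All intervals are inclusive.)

False

Check (recv → (◇[2,2] done)) at every j in [0,1]:
  j=0: antecedent false → ✓
  j=1: antecedent true; consequent fails (none in [3,3]) → ✗
Fails at j=1 → formula fails.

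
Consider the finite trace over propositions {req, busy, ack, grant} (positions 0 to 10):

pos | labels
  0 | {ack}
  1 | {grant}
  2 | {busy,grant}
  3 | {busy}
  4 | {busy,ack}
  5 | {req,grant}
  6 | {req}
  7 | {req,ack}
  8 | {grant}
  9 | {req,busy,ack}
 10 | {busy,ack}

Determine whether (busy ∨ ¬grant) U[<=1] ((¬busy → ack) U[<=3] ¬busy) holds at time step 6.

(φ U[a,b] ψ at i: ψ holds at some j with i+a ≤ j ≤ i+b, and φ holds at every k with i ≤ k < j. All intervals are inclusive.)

Holds

Need some j in [6,7] with ((¬busy → ack) U[<=3] ¬busy), and (busy ∨ ¬grant) at every k in [6,j-1].
  j=6: ((¬busy → ack) U[<=3] ¬busy) holds; no prefix to check → satisfied.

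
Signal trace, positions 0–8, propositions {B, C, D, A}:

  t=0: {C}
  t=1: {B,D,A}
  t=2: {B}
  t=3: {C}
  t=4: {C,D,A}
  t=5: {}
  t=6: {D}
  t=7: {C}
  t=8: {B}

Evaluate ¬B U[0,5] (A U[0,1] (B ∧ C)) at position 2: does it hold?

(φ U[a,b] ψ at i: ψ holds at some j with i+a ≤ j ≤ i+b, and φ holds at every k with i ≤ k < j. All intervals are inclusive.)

Does not hold

Need some j in [2,7] with (A U[0,1] (B ∧ C)), and ¬B at every k in [2,j-1].
  j=2: (A U[0,1] (B ∧ C)) — fails.
  j=3: (A U[0,1] (B ∧ C)) — fails.
  j=4: (A U[0,1] (B ∧ C)) — fails.
  j=5: (A U[0,1] (B ∧ C)) — fails.
  j=6: (A U[0,1] (B ∧ C)) — fails.
  j=7: (A U[0,1] (B ∧ C)) — fails.
No j in the window works → until fails.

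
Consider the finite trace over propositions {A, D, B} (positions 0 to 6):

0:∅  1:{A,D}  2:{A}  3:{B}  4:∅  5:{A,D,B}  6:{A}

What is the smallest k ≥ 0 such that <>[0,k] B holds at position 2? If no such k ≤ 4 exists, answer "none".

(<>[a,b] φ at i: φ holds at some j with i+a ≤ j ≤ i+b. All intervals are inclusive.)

1

Scan j = 2,3,… for B:
  j=2: fails
  j=3: holds
First hit at j=3, so smallest k = 3-2 = 1.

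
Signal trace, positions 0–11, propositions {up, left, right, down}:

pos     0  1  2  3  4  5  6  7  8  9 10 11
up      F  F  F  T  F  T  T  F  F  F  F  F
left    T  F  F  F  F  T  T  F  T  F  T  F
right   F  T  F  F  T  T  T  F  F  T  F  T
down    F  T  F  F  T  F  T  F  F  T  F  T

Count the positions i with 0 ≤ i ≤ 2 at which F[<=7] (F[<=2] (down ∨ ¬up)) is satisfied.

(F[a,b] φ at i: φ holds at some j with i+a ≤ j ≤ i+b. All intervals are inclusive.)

Evaluate at each i in [0,2]:
  i=0: ✓ (witness j=0)
  i=1: ✓ (witness j=1)
  i=2: ✓ (witness j=2)
Positions where it holds: {0, 1, 2} → 3.

3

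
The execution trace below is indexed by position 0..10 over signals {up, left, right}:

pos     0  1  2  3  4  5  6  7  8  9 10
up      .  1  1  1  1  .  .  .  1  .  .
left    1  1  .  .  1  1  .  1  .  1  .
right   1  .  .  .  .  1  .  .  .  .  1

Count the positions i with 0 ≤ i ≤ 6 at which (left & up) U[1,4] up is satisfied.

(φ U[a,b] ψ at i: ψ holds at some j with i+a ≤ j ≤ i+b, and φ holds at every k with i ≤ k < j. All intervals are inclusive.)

Evaluate at each i in [0,6]:
  i=0: ✗ (lhs fails at k=0 before rhs at j=1)
  i=1: ✓ (rhs at j=2; lhs holds on [1,1])
  i=2: ✗ (lhs fails at k=2 before rhs at j=3)
  i=3: ✗ (lhs fails at k=3 before rhs at j=4)
  i=4: ✗ (lhs fails at k=5 before rhs at j=8)
  i=5: ✗ (lhs fails at k=5 before rhs at j=8)
  i=6: ✗ (lhs fails at k=6 before rhs at j=8)
Positions where it holds: {1} → 1.

1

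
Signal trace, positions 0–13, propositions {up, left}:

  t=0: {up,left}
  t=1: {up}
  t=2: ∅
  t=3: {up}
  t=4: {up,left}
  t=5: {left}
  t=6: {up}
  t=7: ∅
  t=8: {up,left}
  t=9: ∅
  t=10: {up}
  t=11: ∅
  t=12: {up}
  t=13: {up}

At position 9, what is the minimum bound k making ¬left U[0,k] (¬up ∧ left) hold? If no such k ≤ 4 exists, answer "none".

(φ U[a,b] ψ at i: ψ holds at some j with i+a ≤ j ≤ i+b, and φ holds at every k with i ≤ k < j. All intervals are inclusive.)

none

Need earliest j ≥ 9 with (¬up ∧ left), and ¬left at every k in [9,j-1].
  j=9: rhs fails.
  j=10: rhs fails.
  j=11: rhs fails.
  j=12: rhs fails.
  j=13: rhs fails.
No witness within the range → none.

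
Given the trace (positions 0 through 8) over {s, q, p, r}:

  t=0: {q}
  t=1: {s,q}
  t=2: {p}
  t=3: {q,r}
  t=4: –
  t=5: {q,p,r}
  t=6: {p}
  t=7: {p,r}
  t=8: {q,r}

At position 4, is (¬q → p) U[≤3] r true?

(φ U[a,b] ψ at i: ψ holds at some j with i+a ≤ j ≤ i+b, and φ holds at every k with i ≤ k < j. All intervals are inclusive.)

False

Need some j in [4,7] with r, and (¬q → p) at every k in [4,j-1].
  j=4: r false.
  j=5: r holds, but (¬q → p) fails at k=4 → not this j.
  j=6: r false.
  j=7: r holds, but (¬q → p) fails at k=4 → not this j.
No j in the window works → until fails.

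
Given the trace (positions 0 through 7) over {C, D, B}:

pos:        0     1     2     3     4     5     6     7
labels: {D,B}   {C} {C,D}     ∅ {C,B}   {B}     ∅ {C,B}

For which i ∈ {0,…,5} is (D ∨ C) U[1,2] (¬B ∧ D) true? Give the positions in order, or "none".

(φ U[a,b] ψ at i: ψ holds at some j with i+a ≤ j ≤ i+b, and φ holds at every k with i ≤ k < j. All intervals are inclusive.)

0, 1

Evaluate at each i in [0,5]:
  i=0: ✓ (rhs at j=2; lhs holds on [0,1])
  i=1: ✓ (rhs at j=2; lhs holds on [1,1])
  i=2: ✗ (no rhs in [3,4])
  i=3: ✗ (no rhs in [4,5])
  i=4: ✗ (no rhs in [5,6])
  i=5: ✗ (no rhs in [6,7])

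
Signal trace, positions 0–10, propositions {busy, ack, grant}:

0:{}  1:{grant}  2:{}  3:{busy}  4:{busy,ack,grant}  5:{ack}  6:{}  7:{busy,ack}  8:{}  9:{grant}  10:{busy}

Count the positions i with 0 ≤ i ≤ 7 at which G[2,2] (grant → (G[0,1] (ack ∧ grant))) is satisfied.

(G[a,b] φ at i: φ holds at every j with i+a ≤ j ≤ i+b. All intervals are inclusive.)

6

Evaluate at each i in [0,7]:
  i=0: ✓ (all of [2,2])
  i=1: ✓ (all of [3,3])
  i=2: ✗ (fails at j=4)
  i=3: ✓ (all of [5,5])
  i=4: ✓ (all of [6,6])
  i=5: ✓ (all of [7,7])
  i=6: ✓ (all of [8,8])
  i=7: ✗ (fails at j=9)
Positions where it holds: {0, 1, 3, 4, 5, 6} → 6.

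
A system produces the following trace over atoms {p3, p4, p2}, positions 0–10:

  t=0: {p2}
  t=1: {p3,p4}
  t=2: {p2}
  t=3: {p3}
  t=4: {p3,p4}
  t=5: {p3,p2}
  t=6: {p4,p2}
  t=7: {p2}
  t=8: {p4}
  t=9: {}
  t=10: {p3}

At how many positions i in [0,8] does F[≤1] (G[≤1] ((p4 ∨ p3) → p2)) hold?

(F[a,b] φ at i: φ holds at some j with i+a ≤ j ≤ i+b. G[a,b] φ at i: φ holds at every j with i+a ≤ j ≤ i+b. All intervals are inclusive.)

3

Evaluate at each i in [0,8]:
  i=0: ✗ (none in [0,1])
  i=1: ✗ (none in [1,2])
  i=2: ✗ (none in [2,3])
  i=3: ✗ (none in [3,4])
  i=4: ✓ (witness j=5)
  i=5: ✓ (witness j=5)
  i=6: ✓ (witness j=6)
  i=7: ✗ (none in [7,8])
  i=8: ✗ (none in [8,9])
Positions where it holds: {4, 5, 6} → 3.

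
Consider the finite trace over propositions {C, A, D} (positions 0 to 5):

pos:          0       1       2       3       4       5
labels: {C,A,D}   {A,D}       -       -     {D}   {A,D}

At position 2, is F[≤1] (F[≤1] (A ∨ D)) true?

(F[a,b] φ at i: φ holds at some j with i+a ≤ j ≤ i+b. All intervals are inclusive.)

Check F[≤1] (A ∨ D) at each j in [2,3]:
  j=2: fails (none in [2,3])
  j=3: holds (witness at 4)
Found at j=3 → formula holds.

Holds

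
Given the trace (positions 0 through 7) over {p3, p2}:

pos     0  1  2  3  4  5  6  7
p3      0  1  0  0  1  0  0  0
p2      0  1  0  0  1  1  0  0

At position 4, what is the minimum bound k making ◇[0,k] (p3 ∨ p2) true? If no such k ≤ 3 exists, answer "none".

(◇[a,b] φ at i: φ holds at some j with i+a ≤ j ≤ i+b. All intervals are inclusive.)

0

Scan j = 4,5,… for (p3 ∨ p2):
  j=4: holds
First hit at j=4, so smallest k = 4-4 = 0.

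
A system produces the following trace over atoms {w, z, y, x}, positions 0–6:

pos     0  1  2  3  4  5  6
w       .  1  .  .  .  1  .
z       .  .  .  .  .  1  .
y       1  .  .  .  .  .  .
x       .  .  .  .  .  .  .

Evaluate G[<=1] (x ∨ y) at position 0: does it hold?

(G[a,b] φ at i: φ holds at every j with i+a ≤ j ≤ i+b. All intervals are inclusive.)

Does not hold

Check (x ∨ y) at every j in [0,1]:
  j=0: true
  j=1: false
Fails at j=1 → formula fails.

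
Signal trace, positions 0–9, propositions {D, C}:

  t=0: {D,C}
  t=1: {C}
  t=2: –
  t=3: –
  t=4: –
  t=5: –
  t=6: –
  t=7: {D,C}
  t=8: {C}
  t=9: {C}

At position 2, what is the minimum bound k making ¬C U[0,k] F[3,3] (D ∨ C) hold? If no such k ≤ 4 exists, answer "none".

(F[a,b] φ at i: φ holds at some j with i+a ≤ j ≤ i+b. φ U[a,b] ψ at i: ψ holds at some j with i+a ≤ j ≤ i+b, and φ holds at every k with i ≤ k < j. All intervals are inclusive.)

Need earliest j ≥ 2 with F[3,3] (D ∨ C), and ¬C at every k in [2,j-1].
  j=2: rhs fails.
  j=3: rhs fails.
  j=4: rhs holds; lhs holds on [2,3]. k = 2.

2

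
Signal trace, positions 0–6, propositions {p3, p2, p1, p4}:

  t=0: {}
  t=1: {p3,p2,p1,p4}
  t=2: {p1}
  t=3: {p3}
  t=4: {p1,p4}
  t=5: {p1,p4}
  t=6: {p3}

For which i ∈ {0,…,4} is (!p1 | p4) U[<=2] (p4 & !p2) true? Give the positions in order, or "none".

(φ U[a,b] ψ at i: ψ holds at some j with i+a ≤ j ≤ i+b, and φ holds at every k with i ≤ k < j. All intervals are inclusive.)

3, 4

Evaluate at each i in [0,4]:
  i=0: ✗ (no rhs in [0,2])
  i=1: ✗ (no rhs in [1,3])
  i=2: ✗ (lhs fails at k=2 before rhs at j=4)
  i=3: ✓ (rhs at j=4; lhs holds on [3,3])
  i=4: ✓ (rhs at j=4)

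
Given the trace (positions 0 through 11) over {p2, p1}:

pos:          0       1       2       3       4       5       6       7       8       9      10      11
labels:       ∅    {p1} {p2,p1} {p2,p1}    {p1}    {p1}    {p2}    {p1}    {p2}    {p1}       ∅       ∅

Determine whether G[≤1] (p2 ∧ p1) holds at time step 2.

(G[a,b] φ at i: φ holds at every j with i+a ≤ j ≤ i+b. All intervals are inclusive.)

Yes

Check (p2 ∧ p1) at every j in [2,3]:
  j=2: true
  j=3: true
All positions satisfy it → formula holds.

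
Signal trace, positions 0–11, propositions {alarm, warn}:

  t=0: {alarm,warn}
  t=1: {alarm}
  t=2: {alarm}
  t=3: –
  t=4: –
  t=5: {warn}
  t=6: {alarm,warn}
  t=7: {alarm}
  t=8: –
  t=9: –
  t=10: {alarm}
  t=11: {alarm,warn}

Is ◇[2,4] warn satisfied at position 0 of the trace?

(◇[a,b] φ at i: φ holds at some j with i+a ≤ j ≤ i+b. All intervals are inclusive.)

Does not hold

Check warn at each j in [2,4]:
  j=2: false
  j=3: false
  j=4: false
No position in the window satisfies it → formula fails.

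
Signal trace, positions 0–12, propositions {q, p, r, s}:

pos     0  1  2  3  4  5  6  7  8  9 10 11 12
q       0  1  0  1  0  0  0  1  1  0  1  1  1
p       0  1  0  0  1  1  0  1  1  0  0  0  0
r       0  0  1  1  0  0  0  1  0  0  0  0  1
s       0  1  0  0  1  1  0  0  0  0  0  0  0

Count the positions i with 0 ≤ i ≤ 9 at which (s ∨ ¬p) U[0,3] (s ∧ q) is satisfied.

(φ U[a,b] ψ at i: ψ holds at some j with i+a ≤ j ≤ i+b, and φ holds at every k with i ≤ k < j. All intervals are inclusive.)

2

Evaluate at each i in [0,9]:
  i=0: ✓ (rhs at j=1; lhs holds on [0,0])
  i=1: ✓ (rhs at j=1)
  i=2: ✗ (no rhs in [2,5])
  i=3: ✗ (no rhs in [3,6])
  i=4: ✗ (no rhs in [4,7])
  i=5: ✗ (no rhs in [5,8])
  i=6: ✗ (no rhs in [6,9])
  i=7: ✗ (no rhs in [7,10])
  i=8: ✗ (no rhs in [8,11])
  i=9: ✗ (no rhs in [9,12])
Positions where it holds: {0, 1} → 2.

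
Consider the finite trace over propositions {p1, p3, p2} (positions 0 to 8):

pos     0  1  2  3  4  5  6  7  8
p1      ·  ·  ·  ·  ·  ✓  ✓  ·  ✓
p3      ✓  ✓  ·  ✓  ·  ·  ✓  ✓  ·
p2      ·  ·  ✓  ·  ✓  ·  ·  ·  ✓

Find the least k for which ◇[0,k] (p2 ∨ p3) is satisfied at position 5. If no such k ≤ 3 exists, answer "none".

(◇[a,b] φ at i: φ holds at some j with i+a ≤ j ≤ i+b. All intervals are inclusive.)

1

Scan j = 5,6,… for (p2 ∨ p3):
  j=5: fails
  j=6: holds
First hit at j=6, so smallest k = 6-5 = 1.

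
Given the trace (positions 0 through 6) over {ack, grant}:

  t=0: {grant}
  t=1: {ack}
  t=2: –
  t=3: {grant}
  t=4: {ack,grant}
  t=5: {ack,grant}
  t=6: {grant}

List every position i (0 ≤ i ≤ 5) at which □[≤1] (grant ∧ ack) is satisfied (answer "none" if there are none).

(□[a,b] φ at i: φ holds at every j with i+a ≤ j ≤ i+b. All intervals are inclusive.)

4

Evaluate at each i in [0,5]:
  i=0: ✗ (fails at j=0)
  i=1: ✗ (fails at j=1)
  i=2: ✗ (fails at j=2)
  i=3: ✗ (fails at j=3)
  i=4: ✓ (all of [4,5])
  i=5: ✗ (fails at j=6)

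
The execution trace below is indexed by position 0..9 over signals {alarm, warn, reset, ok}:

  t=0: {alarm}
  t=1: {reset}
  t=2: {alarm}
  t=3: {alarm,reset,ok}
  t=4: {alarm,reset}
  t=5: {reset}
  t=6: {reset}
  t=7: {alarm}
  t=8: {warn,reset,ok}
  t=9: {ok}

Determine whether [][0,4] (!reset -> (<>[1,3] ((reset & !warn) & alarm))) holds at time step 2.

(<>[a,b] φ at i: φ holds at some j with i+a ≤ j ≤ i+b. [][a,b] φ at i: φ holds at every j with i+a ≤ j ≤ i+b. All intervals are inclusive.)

Yes

Check (!reset -> (<>[1,3] ((reset & !warn) & alarm))) at every j in [2,6]:
  j=2: antecedent true; consequent holds (witness at 3) → ✓
  j=3: antecedent false → ✓
  j=4: antecedent false → ✓
  j=5: antecedent false → ✓
  j=6: antecedent false → ✓
All positions satisfy it → formula holds.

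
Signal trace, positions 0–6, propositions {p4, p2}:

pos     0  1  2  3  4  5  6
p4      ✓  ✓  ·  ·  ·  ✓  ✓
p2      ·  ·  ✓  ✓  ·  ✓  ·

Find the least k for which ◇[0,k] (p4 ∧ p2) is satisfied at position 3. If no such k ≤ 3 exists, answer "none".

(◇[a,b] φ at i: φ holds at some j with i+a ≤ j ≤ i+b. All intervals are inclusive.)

2

Scan j = 3,4,… for (p4 ∧ p2):
  j=3: fails
  j=4: fails
  j=5: holds
First hit at j=5, so smallest k = 5-3 = 2.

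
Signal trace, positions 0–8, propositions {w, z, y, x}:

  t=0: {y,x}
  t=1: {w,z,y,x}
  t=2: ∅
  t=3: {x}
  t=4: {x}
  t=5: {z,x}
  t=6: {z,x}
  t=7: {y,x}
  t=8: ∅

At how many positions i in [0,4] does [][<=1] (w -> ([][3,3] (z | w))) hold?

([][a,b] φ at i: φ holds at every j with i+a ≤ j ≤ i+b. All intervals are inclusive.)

Evaluate at each i in [0,4]:
  i=0: ✗ (fails at j=1)
  i=1: ✗ (fails at j=1)
  i=2: ✓ (all of [2,3])
  i=3: ✓ (all of [3,4])
  i=4: ✓ (all of [4,5])
Positions where it holds: {2, 3, 4} → 3.

3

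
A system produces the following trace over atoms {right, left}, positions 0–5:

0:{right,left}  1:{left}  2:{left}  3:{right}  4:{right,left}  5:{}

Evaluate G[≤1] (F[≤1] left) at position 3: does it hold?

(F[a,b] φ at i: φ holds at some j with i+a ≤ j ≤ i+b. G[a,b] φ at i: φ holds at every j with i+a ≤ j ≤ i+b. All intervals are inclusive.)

True

Check F[≤1] left at every j in [3,4]:
  j=3: holds (witness at 4)
  j=4: holds (witness at 4)
All positions satisfy it → formula holds.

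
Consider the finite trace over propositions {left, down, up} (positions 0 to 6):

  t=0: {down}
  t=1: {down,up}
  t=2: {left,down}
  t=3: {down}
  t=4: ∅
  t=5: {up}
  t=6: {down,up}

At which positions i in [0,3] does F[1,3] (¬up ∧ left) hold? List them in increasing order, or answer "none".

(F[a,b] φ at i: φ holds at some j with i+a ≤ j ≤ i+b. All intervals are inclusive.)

0, 1

Evaluate at each i in [0,3]:
  i=0: ✓ (witness j=2)
  i=1: ✓ (witness j=2)
  i=2: ✗ (none in [3,5])
  i=3: ✗ (none in [4,6])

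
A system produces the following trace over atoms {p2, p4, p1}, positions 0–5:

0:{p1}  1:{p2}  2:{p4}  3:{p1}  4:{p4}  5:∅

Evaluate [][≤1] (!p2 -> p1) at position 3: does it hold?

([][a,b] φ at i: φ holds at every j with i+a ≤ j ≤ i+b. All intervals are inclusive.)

False

Check (!p2 -> p1) at every j in [3,4]:
  j=3: antecedent true; consequent true → ✓
  j=4: antecedent true; consequent false → ✗
Fails at j=4 → formula fails.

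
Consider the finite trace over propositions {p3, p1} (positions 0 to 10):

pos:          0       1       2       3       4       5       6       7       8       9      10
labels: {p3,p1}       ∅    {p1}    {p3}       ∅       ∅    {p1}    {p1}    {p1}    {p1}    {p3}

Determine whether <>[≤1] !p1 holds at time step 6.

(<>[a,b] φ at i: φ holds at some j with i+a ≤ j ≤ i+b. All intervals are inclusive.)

Check !p1 at each j in [6,7]:
  j=6: false
  j=7: false
No position in the window satisfies it → formula fails.

Does not hold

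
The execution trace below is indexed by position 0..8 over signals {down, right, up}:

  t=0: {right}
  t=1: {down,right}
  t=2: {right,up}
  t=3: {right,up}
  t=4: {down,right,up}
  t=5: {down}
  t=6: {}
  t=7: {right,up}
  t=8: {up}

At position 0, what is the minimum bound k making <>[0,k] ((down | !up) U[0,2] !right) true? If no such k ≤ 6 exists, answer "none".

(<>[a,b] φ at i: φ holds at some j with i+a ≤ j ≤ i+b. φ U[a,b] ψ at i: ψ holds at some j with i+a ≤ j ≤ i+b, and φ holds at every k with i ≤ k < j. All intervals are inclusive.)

Scan j = 0,1,… for ((down | !up) U[0,2] !right):
  j=0: fails
  j=1: fails
  j=2: fails
  j=3: fails
  j=4: holds
First hit at j=4, so smallest k = 4-0 = 4.

4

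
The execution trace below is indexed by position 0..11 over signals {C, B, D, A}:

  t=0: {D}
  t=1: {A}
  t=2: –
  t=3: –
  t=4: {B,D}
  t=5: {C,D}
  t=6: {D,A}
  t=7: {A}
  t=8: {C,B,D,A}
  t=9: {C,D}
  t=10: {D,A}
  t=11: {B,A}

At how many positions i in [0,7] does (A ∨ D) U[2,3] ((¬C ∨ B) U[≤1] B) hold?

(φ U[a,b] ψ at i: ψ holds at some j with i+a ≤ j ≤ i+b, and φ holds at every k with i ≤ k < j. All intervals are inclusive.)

4

Evaluate at each i in [0,7]:
  i=0: ✗ (lhs fails at k=2 before rhs at j=3)
  i=1: ✗ (lhs fails at k=2 before rhs at j=3)
  i=2: ✗ (lhs fails at k=2 before rhs at j=4)
  i=3: ✗ (no rhs in [5,6])
  i=4: ✓ (rhs at j=7; lhs holds on [4,6])
  i=5: ✓ (rhs at j=7; lhs holds on [5,6])
  i=6: ✓ (rhs at j=8; lhs holds on [6,7])
  i=7: ✓ (rhs at j=10; lhs holds on [7,9])
Positions where it holds: {4, 5, 6, 7} → 4.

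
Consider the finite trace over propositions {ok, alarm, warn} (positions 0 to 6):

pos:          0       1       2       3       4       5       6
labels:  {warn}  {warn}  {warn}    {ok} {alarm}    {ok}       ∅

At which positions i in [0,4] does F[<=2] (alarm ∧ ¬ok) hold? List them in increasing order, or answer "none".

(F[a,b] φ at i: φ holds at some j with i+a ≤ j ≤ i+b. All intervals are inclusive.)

2, 3, 4

Evaluate at each i in [0,4]:
  i=0: ✗ (none in [0,2])
  i=1: ✗ (none in [1,3])
  i=2: ✓ (witness j=4)
  i=3: ✓ (witness j=4)
  i=4: ✓ (witness j=4)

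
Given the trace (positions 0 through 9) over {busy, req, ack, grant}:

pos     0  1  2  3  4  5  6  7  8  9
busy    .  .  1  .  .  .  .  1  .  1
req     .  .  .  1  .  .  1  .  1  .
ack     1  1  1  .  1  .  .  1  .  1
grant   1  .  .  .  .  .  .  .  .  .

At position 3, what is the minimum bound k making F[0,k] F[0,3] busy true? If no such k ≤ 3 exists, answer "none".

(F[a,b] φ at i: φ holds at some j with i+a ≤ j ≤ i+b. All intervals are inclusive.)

Scan j = 3,4,… for F[0,3] busy:
  j=3: fails
  j=4: holds
First hit at j=4, so smallest k = 4-3 = 1.

1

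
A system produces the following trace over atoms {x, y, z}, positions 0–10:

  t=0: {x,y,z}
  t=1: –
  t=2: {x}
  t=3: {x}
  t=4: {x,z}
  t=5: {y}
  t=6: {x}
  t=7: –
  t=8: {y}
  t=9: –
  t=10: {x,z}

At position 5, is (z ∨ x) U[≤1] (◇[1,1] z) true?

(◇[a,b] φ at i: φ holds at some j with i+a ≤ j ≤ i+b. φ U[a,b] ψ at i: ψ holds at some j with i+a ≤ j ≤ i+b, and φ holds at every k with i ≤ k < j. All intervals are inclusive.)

Does not hold

Need some j in [5,6] with ◇[1,1] z, and (z ∨ x) at every k in [5,j-1].
  j=5: ◇[1,1] z — fails (none in [6,6]).
  j=6: ◇[1,1] z — fails (none in [7,7]).
No j in the window works → until fails.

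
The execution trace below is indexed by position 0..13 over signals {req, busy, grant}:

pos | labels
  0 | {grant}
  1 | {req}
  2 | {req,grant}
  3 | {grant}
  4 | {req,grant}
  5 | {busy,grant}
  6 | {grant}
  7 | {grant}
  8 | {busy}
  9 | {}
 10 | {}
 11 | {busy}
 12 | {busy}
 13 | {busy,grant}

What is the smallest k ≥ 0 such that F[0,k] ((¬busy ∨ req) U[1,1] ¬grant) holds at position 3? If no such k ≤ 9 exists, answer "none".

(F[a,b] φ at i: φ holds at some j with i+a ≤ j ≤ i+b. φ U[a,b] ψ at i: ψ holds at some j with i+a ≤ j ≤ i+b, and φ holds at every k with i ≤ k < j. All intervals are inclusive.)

Scan j = 3,4,… for ((¬busy ∨ req) U[1,1] ¬grant):
  j=3: fails
  j=4: fails
  j=5: fails
  j=6: fails
  j=7: holds
First hit at j=7, so smallest k = 7-3 = 4.

4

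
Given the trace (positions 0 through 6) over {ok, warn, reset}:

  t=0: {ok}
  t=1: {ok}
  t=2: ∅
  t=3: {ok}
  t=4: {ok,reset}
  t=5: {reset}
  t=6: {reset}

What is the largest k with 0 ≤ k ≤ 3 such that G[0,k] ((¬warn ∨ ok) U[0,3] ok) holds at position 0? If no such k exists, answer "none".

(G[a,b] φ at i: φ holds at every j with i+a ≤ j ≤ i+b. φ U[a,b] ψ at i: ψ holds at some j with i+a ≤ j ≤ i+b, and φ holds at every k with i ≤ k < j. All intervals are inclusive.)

3

((¬warn ∨ ok) U[0,3] ok) must hold from j=0 onward; find where it first fails.
  j=0: holds
  j=1: holds
  j=2: holds
  j=3: holds
Holds through j=3; largest k = 3.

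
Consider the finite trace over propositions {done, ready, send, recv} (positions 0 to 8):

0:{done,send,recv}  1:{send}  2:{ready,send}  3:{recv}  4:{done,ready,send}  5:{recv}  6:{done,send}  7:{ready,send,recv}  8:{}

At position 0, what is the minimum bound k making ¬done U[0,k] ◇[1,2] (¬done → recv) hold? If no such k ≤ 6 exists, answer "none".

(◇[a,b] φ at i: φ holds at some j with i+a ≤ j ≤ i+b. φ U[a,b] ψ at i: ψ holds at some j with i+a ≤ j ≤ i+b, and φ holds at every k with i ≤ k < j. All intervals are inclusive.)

none

Need earliest j ≥ 0 with ◇[1,2] (¬done → recv), and ¬done at every k in [0,j-1].
  j=0: rhs fails.
  j=1: rhs holds but lhs fails at k=0.
  j=2: rhs holds but lhs fails at k=0.
  j=3: rhs holds but lhs fails at k=0.
  j=4: rhs holds but lhs fails at k=0.
  j=5: rhs holds but lhs fails at k=0.
  j=6: rhs holds but lhs fails at k=0.
No witness within the range → none.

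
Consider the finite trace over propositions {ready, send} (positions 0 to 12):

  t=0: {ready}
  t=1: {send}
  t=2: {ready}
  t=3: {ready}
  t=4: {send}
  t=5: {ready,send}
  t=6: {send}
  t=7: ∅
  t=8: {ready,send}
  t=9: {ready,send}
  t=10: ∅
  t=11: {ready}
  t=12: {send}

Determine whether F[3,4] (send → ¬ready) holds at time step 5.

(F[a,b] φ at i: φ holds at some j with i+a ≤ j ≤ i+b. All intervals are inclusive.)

False

Check (send → ¬ready) at each j in [8,9]:
  j=8: false
  j=9: false
No position in the window satisfies it → formula fails.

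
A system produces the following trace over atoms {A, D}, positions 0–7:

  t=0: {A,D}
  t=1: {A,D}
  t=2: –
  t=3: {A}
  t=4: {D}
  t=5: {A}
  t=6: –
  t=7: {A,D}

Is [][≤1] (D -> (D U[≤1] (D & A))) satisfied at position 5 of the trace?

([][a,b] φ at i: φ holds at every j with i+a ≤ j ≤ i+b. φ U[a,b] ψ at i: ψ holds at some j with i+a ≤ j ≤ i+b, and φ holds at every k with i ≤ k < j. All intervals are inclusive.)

Holds

Check (D -> (D U[≤1] (D & A))) at every j in [5,6]:
  j=5: antecedent false → ✓
  j=6: antecedent false → ✓
All positions satisfy it → formula holds.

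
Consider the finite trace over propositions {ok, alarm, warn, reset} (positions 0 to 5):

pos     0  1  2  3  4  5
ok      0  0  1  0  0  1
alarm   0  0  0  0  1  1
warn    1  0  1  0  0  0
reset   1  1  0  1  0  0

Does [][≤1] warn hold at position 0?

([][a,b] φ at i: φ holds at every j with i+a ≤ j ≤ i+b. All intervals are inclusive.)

False

Check warn at every j in [0,1]:
  j=0: true
  j=1: false
Fails at j=1 → formula fails.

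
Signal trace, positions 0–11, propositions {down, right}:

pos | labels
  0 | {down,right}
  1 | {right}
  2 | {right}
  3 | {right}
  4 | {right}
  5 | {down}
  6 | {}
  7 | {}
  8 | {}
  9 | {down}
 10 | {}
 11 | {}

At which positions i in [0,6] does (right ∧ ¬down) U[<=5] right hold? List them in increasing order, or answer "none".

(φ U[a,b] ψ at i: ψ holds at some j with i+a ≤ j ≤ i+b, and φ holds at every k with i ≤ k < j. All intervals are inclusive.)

0, 1, 2, 3, 4

Evaluate at each i in [0,6]:
  i=0: ✓ (rhs at j=0)
  i=1: ✓ (rhs at j=1)
  i=2: ✓ (rhs at j=2)
  i=3: ✓ (rhs at j=3)
  i=4: ✓ (rhs at j=4)
  i=5: ✗ (no rhs in [5,10])
  i=6: ✗ (no rhs in [6,11])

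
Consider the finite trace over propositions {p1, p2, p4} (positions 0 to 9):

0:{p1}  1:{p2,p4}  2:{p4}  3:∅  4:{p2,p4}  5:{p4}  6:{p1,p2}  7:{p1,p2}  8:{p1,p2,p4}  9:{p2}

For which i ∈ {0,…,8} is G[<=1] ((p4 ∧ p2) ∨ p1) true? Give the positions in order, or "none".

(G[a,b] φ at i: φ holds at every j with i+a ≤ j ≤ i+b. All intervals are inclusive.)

Evaluate at each i in [0,8]:
  i=0: ✓ (all of [0,1])
  i=1: ✗ (fails at j=2)
  i=2: ✗ (fails at j=2)
  i=3: ✗ (fails at j=3)
  i=4: ✗ (fails at j=5)
  i=5: ✗ (fails at j=5)
  i=6: ✓ (all of [6,7])
  i=7: ✓ (all of [7,8])
  i=8: ✗ (fails at j=9)

0, 6, 7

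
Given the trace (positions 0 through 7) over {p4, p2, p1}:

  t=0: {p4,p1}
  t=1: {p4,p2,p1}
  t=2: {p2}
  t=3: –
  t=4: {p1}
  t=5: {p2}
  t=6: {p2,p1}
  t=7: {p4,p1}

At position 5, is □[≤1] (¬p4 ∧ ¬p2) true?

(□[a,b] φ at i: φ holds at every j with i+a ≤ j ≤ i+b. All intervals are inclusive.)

False

Check (¬p4 ∧ ¬p2) at every j in [5,6]:
  j=5: false
  j=6: false
Fails at j=5 → formula fails.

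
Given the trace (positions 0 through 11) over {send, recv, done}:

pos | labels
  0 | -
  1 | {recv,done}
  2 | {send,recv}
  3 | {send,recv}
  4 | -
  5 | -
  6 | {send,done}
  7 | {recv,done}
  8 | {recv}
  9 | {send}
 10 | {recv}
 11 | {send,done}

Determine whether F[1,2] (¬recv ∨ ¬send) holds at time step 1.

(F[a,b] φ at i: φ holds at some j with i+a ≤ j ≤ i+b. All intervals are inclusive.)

No

Check (¬recv ∨ ¬send) at each j in [2,3]:
  j=2: false
  j=3: false
No position in the window satisfies it → formula fails.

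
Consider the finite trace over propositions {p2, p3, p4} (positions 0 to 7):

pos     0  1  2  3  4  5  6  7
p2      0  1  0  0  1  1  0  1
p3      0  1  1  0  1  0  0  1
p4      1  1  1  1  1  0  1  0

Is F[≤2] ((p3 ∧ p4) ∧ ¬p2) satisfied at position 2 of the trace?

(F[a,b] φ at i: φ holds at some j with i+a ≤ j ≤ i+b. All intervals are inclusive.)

Yes

Check ((p3 ∧ p4) ∧ ¬p2) at each j in [2,4]:
  j=2: true
  j=3: false
  j=4: false
Found at j=2 → formula holds.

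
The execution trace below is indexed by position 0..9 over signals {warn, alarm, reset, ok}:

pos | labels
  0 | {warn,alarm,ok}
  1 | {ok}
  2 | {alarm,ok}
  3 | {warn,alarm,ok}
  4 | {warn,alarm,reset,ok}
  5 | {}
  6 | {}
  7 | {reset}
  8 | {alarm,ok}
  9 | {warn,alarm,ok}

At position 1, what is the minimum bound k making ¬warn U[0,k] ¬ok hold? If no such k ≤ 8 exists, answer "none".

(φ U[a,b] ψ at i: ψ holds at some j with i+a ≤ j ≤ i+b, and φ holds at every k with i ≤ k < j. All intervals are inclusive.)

Need earliest j ≥ 1 with ¬ok, and ¬warn at every k in [1,j-1].
  j=1: rhs fails.
  j=2: rhs fails.
  j=3: rhs fails.
  j=4: rhs fails.
  j=5: rhs holds but lhs fails at k=3.
  j=6: rhs holds but lhs fails at k=3.
  j=7: rhs holds but lhs fails at k=3.
  j=8: rhs fails.
  j=9: rhs fails.
No witness within the range → none.

none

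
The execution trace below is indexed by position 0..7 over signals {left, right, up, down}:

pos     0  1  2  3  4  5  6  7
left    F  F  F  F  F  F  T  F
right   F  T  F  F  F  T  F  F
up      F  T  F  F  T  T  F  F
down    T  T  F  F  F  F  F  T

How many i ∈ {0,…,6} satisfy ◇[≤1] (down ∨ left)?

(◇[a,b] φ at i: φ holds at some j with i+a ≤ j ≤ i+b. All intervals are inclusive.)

Evaluate at each i in [0,6]:
  i=0: ✓ (witness j=0)
  i=1: ✓ (witness j=1)
  i=2: ✗ (none in [2,3])
  i=3: ✗ (none in [3,4])
  i=4: ✗ (none in [4,5])
  i=5: ✓ (witness j=6)
  i=6: ✓ (witness j=6)
Positions where it holds: {0, 1, 5, 6} → 4.

4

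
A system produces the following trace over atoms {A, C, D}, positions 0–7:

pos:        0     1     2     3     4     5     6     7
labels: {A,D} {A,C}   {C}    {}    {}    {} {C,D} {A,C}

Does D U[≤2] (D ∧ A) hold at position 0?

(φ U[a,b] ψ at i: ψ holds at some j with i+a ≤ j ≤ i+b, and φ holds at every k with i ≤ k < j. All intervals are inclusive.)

Yes

Need some j in [0,2] with (D ∧ A), and D at every k in [0,j-1].
  j=0: (D ∧ A) holds; no prefix to check → satisfied.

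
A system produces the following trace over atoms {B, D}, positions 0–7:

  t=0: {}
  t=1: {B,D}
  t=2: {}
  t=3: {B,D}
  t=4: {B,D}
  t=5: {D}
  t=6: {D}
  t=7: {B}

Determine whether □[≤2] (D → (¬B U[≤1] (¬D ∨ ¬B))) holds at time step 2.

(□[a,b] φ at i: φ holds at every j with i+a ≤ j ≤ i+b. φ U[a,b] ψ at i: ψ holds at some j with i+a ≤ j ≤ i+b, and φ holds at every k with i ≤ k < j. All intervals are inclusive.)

Check (D → (¬B U[≤1] (¬D ∨ ¬B))) at every j in [2,4]:
  j=2: antecedent false → ✓
  j=3: antecedent true; consequent fails → ✗
  j=4: antecedent true; consequent fails → ✗
Fails at j=3 → formula fails.

Does not hold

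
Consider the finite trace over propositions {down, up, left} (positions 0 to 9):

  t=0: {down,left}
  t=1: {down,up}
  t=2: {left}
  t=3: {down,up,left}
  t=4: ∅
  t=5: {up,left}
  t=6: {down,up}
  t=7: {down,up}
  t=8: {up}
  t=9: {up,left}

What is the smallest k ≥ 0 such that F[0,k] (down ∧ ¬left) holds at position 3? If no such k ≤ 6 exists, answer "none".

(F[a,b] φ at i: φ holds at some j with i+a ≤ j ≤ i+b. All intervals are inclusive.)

3

Scan j = 3,4,… for (down ∧ ¬left):
  j=3: fails
  j=4: fails
  j=5: fails
  j=6: holds
First hit at j=6, so smallest k = 6-3 = 3.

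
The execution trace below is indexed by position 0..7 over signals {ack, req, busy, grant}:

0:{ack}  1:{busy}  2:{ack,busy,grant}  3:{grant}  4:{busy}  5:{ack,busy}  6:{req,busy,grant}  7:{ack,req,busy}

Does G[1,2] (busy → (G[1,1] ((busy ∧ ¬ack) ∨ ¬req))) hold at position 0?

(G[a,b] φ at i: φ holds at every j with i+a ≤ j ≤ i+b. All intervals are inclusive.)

Holds

Check (busy → (G[1,1] ((busy ∧ ¬ack) ∨ ¬req))) at every j in [1,2]:
  j=1: antecedent true; consequent holds on [2,2] → ✓
  j=2: antecedent true; consequent holds on [3,3] → ✓
All positions satisfy it → formula holds.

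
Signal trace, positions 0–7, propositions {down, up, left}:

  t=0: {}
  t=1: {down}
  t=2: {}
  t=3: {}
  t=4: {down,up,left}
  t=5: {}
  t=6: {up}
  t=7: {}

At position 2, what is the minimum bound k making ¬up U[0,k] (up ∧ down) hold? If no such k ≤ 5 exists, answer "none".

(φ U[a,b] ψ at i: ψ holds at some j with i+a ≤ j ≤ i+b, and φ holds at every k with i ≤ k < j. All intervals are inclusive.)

Need earliest j ≥ 2 with (up ∧ down), and ¬up at every k in [2,j-1].
  j=2: rhs fails.
  j=3: rhs fails.
  j=4: rhs holds; lhs holds on [2,3]. k = 2.

2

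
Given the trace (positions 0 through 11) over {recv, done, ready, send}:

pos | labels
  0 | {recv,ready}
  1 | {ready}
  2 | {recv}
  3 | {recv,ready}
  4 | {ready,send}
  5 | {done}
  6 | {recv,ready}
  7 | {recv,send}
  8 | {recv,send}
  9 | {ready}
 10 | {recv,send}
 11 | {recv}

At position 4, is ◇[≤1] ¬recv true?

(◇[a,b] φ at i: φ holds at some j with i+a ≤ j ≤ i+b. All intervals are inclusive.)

True

Check ¬recv at each j in [4,5]:
  j=4: true
  j=5: true
Found at j=4 → formula holds.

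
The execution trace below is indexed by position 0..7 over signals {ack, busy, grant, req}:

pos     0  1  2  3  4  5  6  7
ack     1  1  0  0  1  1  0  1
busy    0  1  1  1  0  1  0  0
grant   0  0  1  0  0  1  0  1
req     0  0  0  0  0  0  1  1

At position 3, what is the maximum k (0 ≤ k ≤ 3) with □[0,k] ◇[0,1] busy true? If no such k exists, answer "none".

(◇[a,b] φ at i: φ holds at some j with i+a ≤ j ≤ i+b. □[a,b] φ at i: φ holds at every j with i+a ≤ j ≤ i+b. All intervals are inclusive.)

2

◇[0,1] busy must hold from j=3 onward; find where it first fails.
  j=3: holds
  j=4: holds
  j=5: holds
  j=6: fails
Holds on [3,5], so largest k = 2.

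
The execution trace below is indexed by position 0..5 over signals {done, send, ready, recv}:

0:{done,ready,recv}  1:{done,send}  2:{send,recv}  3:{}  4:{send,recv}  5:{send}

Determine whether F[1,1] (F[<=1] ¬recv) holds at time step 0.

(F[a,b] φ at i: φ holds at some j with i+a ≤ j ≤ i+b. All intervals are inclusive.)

Yes

Check F[<=1] ¬recv at each j in [1,1]:
  j=1: holds (witness at 1)
Found at j=1 → formula holds.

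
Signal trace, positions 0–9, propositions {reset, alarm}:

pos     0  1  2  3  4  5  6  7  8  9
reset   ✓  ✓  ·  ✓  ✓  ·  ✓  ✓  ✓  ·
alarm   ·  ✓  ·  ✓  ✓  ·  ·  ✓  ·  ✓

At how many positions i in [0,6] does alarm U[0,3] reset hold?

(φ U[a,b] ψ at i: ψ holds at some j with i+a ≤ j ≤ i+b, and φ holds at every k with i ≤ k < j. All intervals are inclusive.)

Evaluate at each i in [0,6]:
  i=0: ✓ (rhs at j=0)
  i=1: ✓ (rhs at j=1)
  i=2: ✗ (lhs fails at k=2 before rhs at j=3)
  i=3: ✓ (rhs at j=3)
  i=4: ✓ (rhs at j=4)
  i=5: ✗ (lhs fails at k=5 before rhs at j=6)
  i=6: ✓ (rhs at j=6)
Positions where it holds: {0, 1, 3, 4, 6} → 5.

5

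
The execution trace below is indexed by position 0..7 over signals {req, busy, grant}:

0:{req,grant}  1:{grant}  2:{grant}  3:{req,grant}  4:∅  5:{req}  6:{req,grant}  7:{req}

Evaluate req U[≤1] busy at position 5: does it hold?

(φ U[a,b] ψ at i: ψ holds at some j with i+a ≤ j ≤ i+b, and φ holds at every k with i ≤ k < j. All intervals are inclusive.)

Need some j in [5,6] with busy, and req at every k in [5,j-1].
  j=5: busy false.
  j=6: busy false.
No j in the window works → until fails.

No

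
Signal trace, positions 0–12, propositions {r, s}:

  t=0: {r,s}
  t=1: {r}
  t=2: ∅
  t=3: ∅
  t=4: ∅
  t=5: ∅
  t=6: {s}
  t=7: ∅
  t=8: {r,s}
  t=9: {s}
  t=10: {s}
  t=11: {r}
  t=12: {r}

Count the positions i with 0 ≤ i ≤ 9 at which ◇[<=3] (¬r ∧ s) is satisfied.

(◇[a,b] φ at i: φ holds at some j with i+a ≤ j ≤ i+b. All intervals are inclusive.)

7

Evaluate at each i in [0,9]:
  i=0: ✗ (none in [0,3])
  i=1: ✗ (none in [1,4])
  i=2: ✗ (none in [2,5])
  i=3: ✓ (witness j=6)
  i=4: ✓ (witness j=6)
  i=5: ✓ (witness j=6)
  i=6: ✓ (witness j=6)
  i=7: ✓ (witness j=9)
  i=8: ✓ (witness j=9)
  i=9: ✓ (witness j=9)
Positions where it holds: {3, 4, 5, 6, 7, 8, 9} → 7.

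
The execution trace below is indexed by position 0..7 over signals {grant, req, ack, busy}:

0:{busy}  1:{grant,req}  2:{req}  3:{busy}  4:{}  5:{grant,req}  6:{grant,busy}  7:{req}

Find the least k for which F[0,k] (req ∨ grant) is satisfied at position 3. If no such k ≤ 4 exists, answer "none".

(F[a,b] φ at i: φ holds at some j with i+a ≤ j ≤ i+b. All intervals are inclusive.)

Scan j = 3,4,… for (req ∨ grant):
  j=3: fails
  j=4: fails
  j=5: holds
First hit at j=5, so smallest k = 5-3 = 2.

2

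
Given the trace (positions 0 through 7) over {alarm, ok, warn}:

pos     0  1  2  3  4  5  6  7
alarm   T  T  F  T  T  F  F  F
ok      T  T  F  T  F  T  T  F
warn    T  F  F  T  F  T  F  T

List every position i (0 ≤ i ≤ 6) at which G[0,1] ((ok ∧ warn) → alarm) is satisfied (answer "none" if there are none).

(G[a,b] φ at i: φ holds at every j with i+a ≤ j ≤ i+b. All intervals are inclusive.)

0, 1, 2, 3, 6

Evaluate at each i in [0,6]:
  i=0: ✓ (all of [0,1])
  i=1: ✓ (all of [1,2])
  i=2: ✓ (all of [2,3])
  i=3: ✓ (all of [3,4])
  i=4: ✗ (fails at j=5)
  i=5: ✗ (fails at j=5)
  i=6: ✓ (all of [6,7])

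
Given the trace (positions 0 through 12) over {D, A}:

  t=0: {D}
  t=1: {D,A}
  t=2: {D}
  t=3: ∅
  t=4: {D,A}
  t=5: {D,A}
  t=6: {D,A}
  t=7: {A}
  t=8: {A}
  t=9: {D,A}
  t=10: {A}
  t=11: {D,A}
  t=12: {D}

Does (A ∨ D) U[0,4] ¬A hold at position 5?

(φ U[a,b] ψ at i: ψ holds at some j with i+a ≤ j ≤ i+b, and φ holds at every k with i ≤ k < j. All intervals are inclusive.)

Need some j in [5,9] with ¬A, and (A ∨ D) at every k in [5,j-1].
  j=5: ¬A false.
  j=6: ¬A false.
  j=7: ¬A false.
  j=8: ¬A false.
  j=9: ¬A false.
No j in the window works → until fails.

Does not hold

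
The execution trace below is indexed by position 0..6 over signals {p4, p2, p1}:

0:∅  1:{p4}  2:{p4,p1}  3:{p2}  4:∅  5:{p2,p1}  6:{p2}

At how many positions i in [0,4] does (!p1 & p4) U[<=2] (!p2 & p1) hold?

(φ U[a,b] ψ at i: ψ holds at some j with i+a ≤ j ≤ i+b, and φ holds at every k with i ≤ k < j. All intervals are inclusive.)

2

Evaluate at each i in [0,4]:
  i=0: ✗ (lhs fails at k=0 before rhs at j=2)
  i=1: ✓ (rhs at j=2; lhs holds on [1,1])
  i=2: ✓ (rhs at j=2)
  i=3: ✗ (no rhs in [3,5])
  i=4: ✗ (no rhs in [4,6])
Positions where it holds: {1, 2} → 2.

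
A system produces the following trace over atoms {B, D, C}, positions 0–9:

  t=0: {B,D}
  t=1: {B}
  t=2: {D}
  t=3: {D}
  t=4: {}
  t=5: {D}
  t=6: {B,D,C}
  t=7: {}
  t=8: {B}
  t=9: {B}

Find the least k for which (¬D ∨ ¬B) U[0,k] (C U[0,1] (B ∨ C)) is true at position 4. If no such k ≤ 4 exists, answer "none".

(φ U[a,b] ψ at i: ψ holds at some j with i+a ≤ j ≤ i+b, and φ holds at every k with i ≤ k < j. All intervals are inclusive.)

Need earliest j ≥ 4 with (C U[0,1] (B ∨ C)), and (¬D ∨ ¬B) at every k in [4,j-1].
  j=4: rhs fails.
  j=5: rhs fails.
  j=6: rhs holds; lhs holds on [4,5]. k = 2.

2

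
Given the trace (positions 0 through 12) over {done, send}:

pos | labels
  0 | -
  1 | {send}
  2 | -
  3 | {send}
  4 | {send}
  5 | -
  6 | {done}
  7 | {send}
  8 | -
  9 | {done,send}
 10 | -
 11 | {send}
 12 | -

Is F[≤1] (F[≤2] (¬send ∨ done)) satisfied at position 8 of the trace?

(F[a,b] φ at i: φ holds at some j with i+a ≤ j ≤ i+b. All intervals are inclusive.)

Check F[≤2] (¬send ∨ done) at each j in [8,9]:
  j=8: holds (witness at 8)
  j=9: holds (witness at 9)
Found at j=8 → formula holds.

Holds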